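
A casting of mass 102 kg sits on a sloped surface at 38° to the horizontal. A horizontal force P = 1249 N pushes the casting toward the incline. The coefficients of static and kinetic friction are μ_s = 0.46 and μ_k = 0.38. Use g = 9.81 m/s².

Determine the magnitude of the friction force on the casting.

f ≈ 368 N (down the incline)

Resolve perpendicular to the incline: N = m g cos θ + P sin θ = 102×9.81×cos 38° + 1249×sin 38° = 1557 N.
Along the incline, the net driving force (taking up-slope positive) is P cos θ − m g sin θ = 984.2 − 616 = 368.2 N, so equilibrium requires friction f = -368.2 N (down-slope).
The limit of static friction is μ_s N = 716.4 N.
Since 368.2 N is within the 716.4 N limit, the casting stays put and friction is exactly 368 N.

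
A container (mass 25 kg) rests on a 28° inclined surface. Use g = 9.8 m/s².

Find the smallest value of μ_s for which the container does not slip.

μ_s,min ≈ 0.532

At the slip threshold m g sin θ = μ_s m g cos θ, so μ_s,min = tan θ.
μ_s,min = tan 28° = 0.532.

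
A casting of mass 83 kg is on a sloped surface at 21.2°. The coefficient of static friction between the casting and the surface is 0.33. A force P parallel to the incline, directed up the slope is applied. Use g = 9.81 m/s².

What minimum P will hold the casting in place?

The casting tends to slide down (tan θ > μ_s), so at the point of impending slip friction acts up-slope at its limit: f = μ_s N.
P is parallel to the surface, so N = m g cos θ = 759 N.
Along the incline: P + μ_s N = m g sin θ, so P = 294 − 0.33×759 = 43.9 N.

P_min ≈ 43.9 N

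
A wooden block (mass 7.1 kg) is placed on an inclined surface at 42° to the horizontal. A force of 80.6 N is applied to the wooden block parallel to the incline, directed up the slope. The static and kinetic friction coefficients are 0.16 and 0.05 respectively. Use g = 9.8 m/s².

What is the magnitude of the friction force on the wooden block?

f ≈ 2.59 N (down the incline)

The normal reaction is N = m g cos θ = 51.71 N.
Parallel to the incline, ΣF = 0 gives f = m g sin θ − P = 46.56 − 80.6 = -34.04 N (up-slope positive).
Maximum static friction available: μ_s N = 0.16 × 51.71 = 8.273 N.
Since |-34.04| > 8.273 N, static friction cannot hold it; the wooden block slides up the incline and kinetic friction applies: f = μ_k N = 0.05 × 51.71 = 2.59 N.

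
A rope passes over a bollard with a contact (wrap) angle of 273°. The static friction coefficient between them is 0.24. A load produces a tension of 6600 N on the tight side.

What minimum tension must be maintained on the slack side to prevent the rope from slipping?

T_min ≈ 2100 N

Capstan equation at impending slip: T_tight/T_slack = e^{μβ}.
β = 273° = 4.765 rad; e^{μβ} = e^{0.24×4.765} = 3.138.
T_slack = T_tight / e^{μβ} = 6600 / 3.138 = 2100 N.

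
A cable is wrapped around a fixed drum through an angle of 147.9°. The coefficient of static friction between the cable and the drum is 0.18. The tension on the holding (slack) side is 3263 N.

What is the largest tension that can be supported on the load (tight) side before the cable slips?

T_max ≈ 5190 N

At impending slip the capstan equation gives T₂/T₁ = e^{μβ} with β in radians.
β = 147.9° × π/180 = 2.581 rad.
e^{μβ} = e^{0.18×2.581} = 1.591.
T₂ = T₁ · e^{μβ} = 3263 × 1.591 = 5190 N.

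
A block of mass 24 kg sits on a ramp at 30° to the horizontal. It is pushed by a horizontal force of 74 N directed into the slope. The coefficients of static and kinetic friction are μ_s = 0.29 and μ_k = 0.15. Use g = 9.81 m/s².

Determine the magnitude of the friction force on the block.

f ≈ 53.6 N (up the incline)

Normal direction: N = m g cos θ + P sin θ = 240.9 N.
Along the incline, the net driving force (taking up-slope positive) is P cos θ − m g sin θ = 64.09 − 117.7 = -53.63 N, so equilibrium requires friction f = 53.63 N (up-slope).
The limit of static friction is μ_s N = 69.86 N.
Since 53.63 N is within the 69.86 N limit, the block stays put and friction is exactly 53.6 N.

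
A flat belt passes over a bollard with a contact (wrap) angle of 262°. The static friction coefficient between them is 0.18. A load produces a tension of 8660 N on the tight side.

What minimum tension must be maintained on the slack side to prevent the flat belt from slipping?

Capstan equation at impending slip: T_tight/T_slack = e^{μβ}.
β = 262° = 4.573 rad; e^{μβ} = e^{0.18×4.573} = 2.278.
T_slack = T_tight / e^{μβ} = 8660 / 2.278 = 3800 N.

T_min ≈ 3800 N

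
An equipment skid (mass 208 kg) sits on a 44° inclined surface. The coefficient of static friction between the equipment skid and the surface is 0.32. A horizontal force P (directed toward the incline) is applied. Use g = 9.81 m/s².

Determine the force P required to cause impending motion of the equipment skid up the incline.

At impending motion up the slope, friction acts down-slope at its limit: f = μ_s N.
Perpendicular to the incline: N = m g cos θ + P sin θ.
Along the incline: P cos θ = m g sin θ + μ_s N = m g sin θ + μ_s (m g cos θ + P sin θ).
Solving, P (cos θ − μ_s sin θ) = m g (sin θ + μ_s cos θ), so P = 208×9.81×(sin 44° + 0.32 cos 44°)/(cos 44° − 0.32 sin 44°) = 2040×0.9248/0.497 = 3800 N.

P ≈ 3800 N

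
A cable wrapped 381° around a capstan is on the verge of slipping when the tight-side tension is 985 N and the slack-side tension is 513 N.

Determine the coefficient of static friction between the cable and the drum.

T₂/T₁ = e^{μβ} → μ = ln(T₂/T₁)/β.
β = 381° = 6.65 rad.
μ = ln(985/513)/6.65 = ln(1.92)/6.65 = 0.0981.

μ ≈ 0.0981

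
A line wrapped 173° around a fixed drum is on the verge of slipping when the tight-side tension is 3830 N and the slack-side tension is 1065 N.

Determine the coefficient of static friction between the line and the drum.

T₂/T₁ = e^{μβ} → μ = ln(T₂/T₁)/β.
β = 173° = 3.019 rad.
μ = ln(3830/1065)/3.019 = ln(3.596)/3.019 = 0.424.

μ ≈ 0.424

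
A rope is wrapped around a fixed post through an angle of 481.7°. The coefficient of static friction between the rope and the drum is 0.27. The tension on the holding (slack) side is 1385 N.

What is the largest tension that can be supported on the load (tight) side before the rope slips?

T_max ≈ 13400 N

At impending slip the capstan equation gives T₂/T₁ = e^{μβ} with β in radians.
β = 481.7° × π/180 = 8.407 rad.
e^{μβ} = e^{0.27×8.407} = 9.679.
T₂ = T₁ · e^{μβ} = 1385 × 9.679 = 13400 N.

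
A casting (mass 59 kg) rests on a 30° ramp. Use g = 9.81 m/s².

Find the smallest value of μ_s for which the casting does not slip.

At the slip threshold m g sin θ = μ_s m g cos θ, so μ_s,min = tan θ.
μ_s,min = tan 30° = 0.577.

μ_s,min ≈ 0.577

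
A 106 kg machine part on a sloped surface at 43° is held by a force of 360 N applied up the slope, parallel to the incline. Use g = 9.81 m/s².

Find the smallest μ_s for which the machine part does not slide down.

μ_s,min ≈ 0.459

N = m g cos θ = 760.5 N.
Friction must make up the shortfall along the incline: f = m g sin θ − P = 709.2 − 360 = 349.2 N.
At the threshold f = μ_s N, so μ_s,min = 349.2/760.5 = 0.459.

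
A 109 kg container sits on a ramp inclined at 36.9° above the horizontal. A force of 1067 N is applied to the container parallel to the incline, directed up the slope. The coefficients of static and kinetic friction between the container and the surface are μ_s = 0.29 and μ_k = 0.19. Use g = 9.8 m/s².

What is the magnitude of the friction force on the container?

f ≈ 162 N (down the incline)

Perpendicular to the surface, N = m g cos θ = 109·9.8·cos 36.9° = 854.2 N.
Parallel to the incline, ΣF = 0 gives f = m g sin θ − P = 641.4 − 1067 = -425.6 N (up-slope positive).
Static friction can supply at most μ_s N = 247.7 N.
|-425.6| exceeds 247.7 N, so the container slips up-slope; friction is kinetic, f = μ_k N = 0.19×854.2 = 162 N.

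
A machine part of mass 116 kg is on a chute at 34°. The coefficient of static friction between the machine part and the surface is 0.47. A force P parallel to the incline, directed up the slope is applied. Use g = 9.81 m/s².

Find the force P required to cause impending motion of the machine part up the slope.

P ≈ 1080 N

At impending motion up the slope, friction acts down-slope at its limit: f = μ_s N.
P is parallel to the surface, so N = m g cos θ = 943 N.
Along the incline: P = m g sin θ + μ_s N = 636 + 0.47×943 = 1080 N.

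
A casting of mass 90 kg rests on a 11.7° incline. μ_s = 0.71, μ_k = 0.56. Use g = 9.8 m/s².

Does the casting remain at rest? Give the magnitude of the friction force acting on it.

f ≈ 179 N

N = m g cos θ = 864 N.
Down-slope weight component: m g sin θ = 179 N.
μ_s N = 613 N.
179 ≤ 613 N, so it stays put; friction = 179 N.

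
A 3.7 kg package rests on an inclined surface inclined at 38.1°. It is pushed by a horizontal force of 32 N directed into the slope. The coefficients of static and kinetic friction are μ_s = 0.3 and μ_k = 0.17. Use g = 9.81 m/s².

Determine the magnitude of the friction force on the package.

Resolve perpendicular to the incline: N = m g cos θ + P sin θ = 3.7×9.81×cos 38.1° + 32×sin 38.1° = 48.31 N.
Along the incline, the net driving force (taking up-slope positive) is P cos θ − m g sin θ = 25.18 − 22.4 = 2.785 N, so equilibrium requires friction f = -2.785 N (down-slope).
Maximum static friction: μ_s N = 0.3 × 48.31 = 14.49 N.
|f_req| = 2.785 ≤ 14.49 N → the package is in equilibrium; friction equals the required value.

f ≈ 2.79 N (down the incline)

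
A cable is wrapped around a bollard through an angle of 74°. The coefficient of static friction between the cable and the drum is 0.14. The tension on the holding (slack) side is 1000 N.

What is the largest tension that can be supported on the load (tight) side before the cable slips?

T_max ≈ 1200 N

At impending slip the capstan equation gives T₂/T₁ = e^{μβ} with β in radians.
β = 74° × π/180 = 1.292 rad.
e^{μβ} = e^{0.14×1.292} = 1.198.
T₂ = T₁ · e^{μβ} = 1000 × 1.198 = 1200 N.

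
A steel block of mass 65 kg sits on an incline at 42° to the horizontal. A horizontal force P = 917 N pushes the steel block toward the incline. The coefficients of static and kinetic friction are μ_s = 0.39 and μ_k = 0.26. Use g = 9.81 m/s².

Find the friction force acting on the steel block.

The horizontal push has a component P sin θ into the surface, so N = m g cos θ + P sin θ = 473.9 + 613.6 = 1087 N.
Along the incline, the net driving force (taking up-slope positive) is P cos θ − m g sin θ = 681.5 − 426.7 = 254.8 N, so equilibrium requires friction f = -254.8 N (down-slope).
Maximum static friction: μ_s N = 0.39 × 1087 = 424.1 N.
|f_req| = 254.8 ≤ 424.1 N → the steel block is in equilibrium; friction equals the required value.

f ≈ 255 N (down the incline)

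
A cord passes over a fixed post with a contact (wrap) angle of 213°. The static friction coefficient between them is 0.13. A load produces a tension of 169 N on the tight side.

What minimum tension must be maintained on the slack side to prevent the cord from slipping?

Capstan equation at impending slip: T_tight/T_slack = e^{μβ}.
β = 213° = 3.718 rad; e^{μβ} = e^{0.13×3.718} = 1.621.
T_slack = T_tight / e^{μβ} = 169 / 1.621 = 104 N.

T_min ≈ 104 N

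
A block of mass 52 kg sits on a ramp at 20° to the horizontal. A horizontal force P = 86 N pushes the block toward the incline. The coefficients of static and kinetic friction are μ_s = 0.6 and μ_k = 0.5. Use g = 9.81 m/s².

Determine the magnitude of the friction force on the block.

Normal direction: N = m g cos θ + P sin θ = 508.8 N.
Along the incline, the net driving force (taking up-slope positive) is P cos θ − m g sin θ = 80.81 − 174.5 = -93.66 N, so equilibrium requires friction f = 93.66 N (up-slope).
The limit of static friction is μ_s N = 305.3 N.
|f_req| = 93.66 ≤ 305.3 N → the block is in equilibrium; friction equals the required value.

f ≈ 93.7 N (up the incline)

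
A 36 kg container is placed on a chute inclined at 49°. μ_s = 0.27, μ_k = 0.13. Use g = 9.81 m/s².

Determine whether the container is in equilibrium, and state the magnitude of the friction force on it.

N = m g cos θ = 232 N.
Down-slope weight component: m g sin θ = 267 N.
μ_s N = 62.6 N.
267 > 62.6 N, so it slides; kinetic friction f = μ_k N = 0.13×232 = 30.1 N.

f ≈ 30.1 N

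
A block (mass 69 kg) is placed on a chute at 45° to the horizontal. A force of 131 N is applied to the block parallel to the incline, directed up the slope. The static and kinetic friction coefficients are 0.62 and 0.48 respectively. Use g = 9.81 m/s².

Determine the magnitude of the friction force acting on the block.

f ≈ 230 N (up the incline)

Normal force: N = m g cos θ = 69 × 9.81 × cos 45° = 478.6 N.
For equilibrium along the incline the friction force must supply f = m g sin θ − P = 478.6 − 131 = 347.6 N (positive meaning up-slope).
The static-friction ceiling is μ_s N = 0.62 × 478.6 = 296.8 N.
Since |347.6| > 296.8 N, static friction cannot hold it; the block slides down the incline and kinetic friction applies: f = μ_k N = 0.48 × 478.6 = 230 N.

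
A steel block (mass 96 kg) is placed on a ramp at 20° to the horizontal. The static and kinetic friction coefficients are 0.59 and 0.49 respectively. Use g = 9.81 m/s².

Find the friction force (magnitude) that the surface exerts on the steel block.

f ≈ 322 N (up the incline)

Normal force: N = m g cos θ = 96 × 9.81 × cos 20° = 885 N.
Along the slope the weight component is m g sin θ = 322.1 N; friction must supply exactly this, acting up-slope.
Static friction can supply at most μ_s N = 522.1 N.
Since |322.1| ≤ 522.1 N, static friction is sufficient; f equals the required value, not μ_s N.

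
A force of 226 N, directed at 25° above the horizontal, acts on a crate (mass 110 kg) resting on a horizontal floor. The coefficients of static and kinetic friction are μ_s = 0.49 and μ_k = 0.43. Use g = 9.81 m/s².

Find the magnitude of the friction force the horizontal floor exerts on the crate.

f ≈ 205 N

Vertical equilibrium gives N = m g − P sin α = 983.6 N.
For equilibrium, f = P cos α = 226×cos 25° = 204.8 N.
μ_s N = 0.49 × 983.6 = 482 N.
Since 204.8 N does not exceed the limit, the crate stays at rest and f = 205 N.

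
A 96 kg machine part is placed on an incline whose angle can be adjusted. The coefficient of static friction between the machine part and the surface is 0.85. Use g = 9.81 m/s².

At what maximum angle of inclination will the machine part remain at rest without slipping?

θ_max ≈ 40.4°

At the slip threshold, m g sin θ = μ_s · m g cos θ, so tan θ = μ_s.
θ_max = arctan(0.85) = 40.4°.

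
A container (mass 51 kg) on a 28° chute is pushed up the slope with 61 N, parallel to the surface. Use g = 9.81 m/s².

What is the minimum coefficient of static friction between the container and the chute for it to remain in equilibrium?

μ_s,min ≈ 0.394

N = m g cos θ = 441.7 N.
Friction must make up the shortfall along the incline: f = m g sin θ − P = 234.9 − 61 = 173.9 N.
At the threshold f = μ_s N, so μ_s,min = 173.9/441.7 = 0.394.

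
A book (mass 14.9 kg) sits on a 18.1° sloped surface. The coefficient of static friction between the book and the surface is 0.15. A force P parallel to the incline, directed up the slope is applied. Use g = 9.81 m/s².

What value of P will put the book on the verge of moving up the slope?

At impending motion up the slope, friction acts down-slope at its limit: f = μ_s N.
P is parallel to the surface, so N = m g cos θ = 139 N.
Along the incline: P = m g sin θ + μ_s N = 45.4 + 0.15×139 = 66.3 N.

P ≈ 66.3 N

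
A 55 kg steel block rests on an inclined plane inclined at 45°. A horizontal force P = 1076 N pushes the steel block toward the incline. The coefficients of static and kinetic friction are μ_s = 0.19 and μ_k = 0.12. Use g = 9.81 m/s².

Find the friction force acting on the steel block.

f ≈ 137 N (down the incline)

The horizontal push has a component P sin θ into the surface, so N = m g cos θ + P sin θ = 381.5 + 760.8 = 1142 N.
Along the incline, the net driving force (taking up-slope positive) is P cos θ − m g sin θ = 760.8 − 381.5 = 379.3 N, so equilibrium requires friction f = -379.3 N (down-slope).
The limit of static friction is μ_s N = 217 N.
|f_req| = 379.3 > 217 N → the steel block slides up the incline; f = μ_k N = 0.12 × 1142 = 137 N.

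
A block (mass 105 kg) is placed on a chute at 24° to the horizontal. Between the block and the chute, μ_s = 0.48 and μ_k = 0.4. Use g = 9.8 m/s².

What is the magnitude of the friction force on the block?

f ≈ 419 N (up the incline)

The normal reaction is N = m g cos θ = 940 N.
Along the slope the weight component is m g sin θ = 418.5 N; friction must supply exactly this, acting up-slope.
Maximum static friction available: μ_s N = 0.48 × 940 = 451.2 N.
Since |418.5| ≤ 451.2 N, no slip — friction simply equals what equilibrium demands.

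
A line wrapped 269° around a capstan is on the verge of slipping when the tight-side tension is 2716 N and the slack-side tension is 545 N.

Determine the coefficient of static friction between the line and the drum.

T₂/T₁ = e^{μβ} → μ = ln(T₂/T₁)/β.
β = 269° = 4.695 rad.
μ = ln(2716/545)/4.695 = ln(4.983)/4.695 = 0.342.

μ ≈ 0.342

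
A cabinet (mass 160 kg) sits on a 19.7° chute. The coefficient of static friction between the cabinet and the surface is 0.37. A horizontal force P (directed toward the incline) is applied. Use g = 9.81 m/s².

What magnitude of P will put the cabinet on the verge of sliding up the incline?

P ≈ 1320 N

At impending motion up the slope, friction acts down-slope at its limit: f = μ_s N.
Perpendicular to the incline: N = m g cos θ + P sin θ.
Along the incline: P cos θ = m g sin θ + μ_s N = m g sin θ + μ_s (m g cos θ + P sin θ).
Solving, P (cos θ − μ_s sin θ) = m g (sin θ + μ_s cos θ), so P = 160×9.81×(sin 19.7° + 0.37 cos 19.7°)/(cos 19.7° − 0.37 sin 19.7°) = 1570×0.6854/0.8167 = 1320 N.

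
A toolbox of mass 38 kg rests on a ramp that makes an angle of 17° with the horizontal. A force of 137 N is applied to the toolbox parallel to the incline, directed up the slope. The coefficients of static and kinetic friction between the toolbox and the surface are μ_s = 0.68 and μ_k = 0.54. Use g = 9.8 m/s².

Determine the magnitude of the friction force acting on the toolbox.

Normal force: N = m g cos θ = 38 × 9.8 × cos 17° = 356.1 N.
The friction needed for equilibrium is m g sin θ − P = 108.9 − 137 = -28.12 N, measured positive up-slope.
The static-friction ceiling is μ_s N = 0.68 × 356.1 = 242.2 N.
Since |-28.12| ≤ 242.2 N, no slip — friction simply equals what equilibrium demands.

f ≈ 28.1 N (down the incline)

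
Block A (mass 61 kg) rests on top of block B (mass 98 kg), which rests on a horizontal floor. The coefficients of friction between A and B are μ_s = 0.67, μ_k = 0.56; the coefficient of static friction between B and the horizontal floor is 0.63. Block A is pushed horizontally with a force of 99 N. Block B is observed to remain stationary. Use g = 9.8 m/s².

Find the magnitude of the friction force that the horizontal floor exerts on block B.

The normal force B exerts on A is simply A's weight, N₁ = 597.8 N.
So the A–B interface can sustain at most μ_s N₁ = 400.5 N of static friction.
Since P = 99 N ≤ 400.5 N, A does not slip on B; friction on A equals P = 99 N.
By Newton's third law B feels 99 N forward from A. With B stationary, the floor's static friction on B balances it: f₂ = 99 N (well within μ_s(m_A+m_B)g = 981.7 N).

f ≈ 99 N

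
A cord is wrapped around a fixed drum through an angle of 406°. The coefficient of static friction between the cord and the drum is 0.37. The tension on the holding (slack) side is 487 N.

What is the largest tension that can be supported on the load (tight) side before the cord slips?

T_max ≈ 6700 N

At impending slip the capstan equation gives T₂/T₁ = e^{μβ} with β in radians.
β = 406° × π/180 = 7.086 rad.
e^{μβ} = e^{0.37×7.086} = 13.76.
T₂ = T₁ · e^{μβ} = 487 × 13.76 = 6700 N.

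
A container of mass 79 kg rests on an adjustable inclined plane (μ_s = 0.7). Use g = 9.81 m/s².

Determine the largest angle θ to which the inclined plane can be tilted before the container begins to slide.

θ_max ≈ 35°

At the slip threshold, m g sin θ = μ_s · m g cos θ, so tan θ = μ_s.
θ_max = arctan(0.7) = 35°.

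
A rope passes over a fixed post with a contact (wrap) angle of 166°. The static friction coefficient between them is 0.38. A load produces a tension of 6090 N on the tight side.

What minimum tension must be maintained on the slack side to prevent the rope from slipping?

Capstan equation at impending slip: T_tight/T_slack = e^{μβ}.
β = 166° = 2.897 rad; e^{μβ} = e^{0.38×2.897} = 3.007.
T_slack = T_tight / e^{μβ} = 6090 / 3.007 = 2030 N.

T_min ≈ 2030 N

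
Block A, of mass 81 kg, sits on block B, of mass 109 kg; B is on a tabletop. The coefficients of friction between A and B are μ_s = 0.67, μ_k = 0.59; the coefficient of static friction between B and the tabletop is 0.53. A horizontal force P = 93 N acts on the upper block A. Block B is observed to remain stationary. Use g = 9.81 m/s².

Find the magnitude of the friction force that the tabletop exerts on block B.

f ≈ 93 N

Between the blocks, N₁ = m_A g = 794.6 N.
Maximum static friction on A from B: μ_s N₁ = 0.67×794.6 = 532.4 N.
Since P = 93 N ≤ 532.4 N, A does not slip on B; friction on A equals P = 93 N.
B experiences an equal 93 N forward from A (third law). B is in equilibrium, so the floor supplies f₂ = 93 N of static friction (limit μ_s(m_A+m_B)g = 987.9 N, not exceeded).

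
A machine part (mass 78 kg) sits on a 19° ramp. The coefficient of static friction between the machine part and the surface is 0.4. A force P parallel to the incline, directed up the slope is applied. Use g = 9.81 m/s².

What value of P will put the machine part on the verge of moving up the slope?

P ≈ 539 N

At impending motion up the slope, friction acts down-slope at its limit: f = μ_s N.
P is parallel to the surface, so N = m g cos θ = 723 N.
Along the incline: P = m g sin θ + μ_s N = 249 + 0.4×723 = 539 N.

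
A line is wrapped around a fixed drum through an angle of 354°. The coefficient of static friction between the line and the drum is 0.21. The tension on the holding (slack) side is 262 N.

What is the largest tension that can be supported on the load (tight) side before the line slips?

At impending slip the capstan equation gives T₂/T₁ = e^{μβ} with β in radians.
β = 354° × π/180 = 6.178 rad.
e^{μβ} = e^{0.21×6.178} = 3.66.
T₂ = T₁ · e^{μβ} = 262 × 3.66 = 959 N.

T_max ≈ 959 N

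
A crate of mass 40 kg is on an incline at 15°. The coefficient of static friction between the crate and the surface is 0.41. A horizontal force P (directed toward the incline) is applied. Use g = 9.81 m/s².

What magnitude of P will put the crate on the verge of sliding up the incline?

At impending motion up the slope, friction acts down-slope at its limit: f = μ_s N.
Perpendicular to the incline: N = m g cos θ + P sin θ.
Along the incline: P cos θ = m g sin θ + μ_s N = m g sin θ + μ_s (m g cos θ + P sin θ).
Solving, P (cos θ − μ_s sin θ) = m g (sin θ + μ_s cos θ), so P = 40×9.81×(sin 15° + 0.41 cos 15°)/(cos 15° − 0.41 sin 15°) = 392×0.6548/0.8598 = 299 N.

P ≈ 299 N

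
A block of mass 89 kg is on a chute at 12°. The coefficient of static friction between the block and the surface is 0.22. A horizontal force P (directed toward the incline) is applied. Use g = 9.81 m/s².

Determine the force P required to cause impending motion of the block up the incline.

At impending motion up the slope, friction acts down-slope at its limit: f = μ_s N.
Perpendicular to the incline: N = m g cos θ + P sin θ.
Along the incline: P cos θ = m g sin θ + μ_s N = m g sin θ + μ_s (m g cos θ + P sin θ).
Solving, P (cos θ − μ_s sin θ) = m g (sin θ + μ_s cos θ), so P = 89×9.81×(sin 12° + 0.22 cos 12°)/(cos 12° − 0.22 sin 12°) = 873×0.4231/0.9324 = 396 N.

P ≈ 396 N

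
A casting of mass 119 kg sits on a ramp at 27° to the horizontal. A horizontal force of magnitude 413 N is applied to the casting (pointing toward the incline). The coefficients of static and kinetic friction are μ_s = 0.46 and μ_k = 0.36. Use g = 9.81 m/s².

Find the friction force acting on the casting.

The horizontal push has a component P sin θ into the surface, so N = m g cos θ + P sin θ = 1040 + 187.5 = 1228 N.
Along the incline, the net driving force (taking up-slope positive) is P cos θ − m g sin θ = 368 − 530 = -162 N, so equilibrium requires friction f = 162 N (up-slope).
The limit of static friction is μ_s N = 564.7 N.
|f_req| = 162 ≤ 564.7 N → the casting is in equilibrium; friction equals the required value.

f ≈ 162 N (up the incline)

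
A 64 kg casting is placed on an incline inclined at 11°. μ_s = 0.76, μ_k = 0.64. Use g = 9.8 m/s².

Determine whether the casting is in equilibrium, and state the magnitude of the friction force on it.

N = m g cos θ = 616 N.
Down-slope weight component: m g sin θ = 120 N.
μ_s N = 468 N.
120 ≤ 468 N, so it stays put; friction = 120 N.

f ≈ 120 N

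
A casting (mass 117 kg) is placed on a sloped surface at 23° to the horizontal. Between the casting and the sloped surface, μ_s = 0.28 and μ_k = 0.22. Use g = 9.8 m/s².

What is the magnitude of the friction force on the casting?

Normal force: N = m g cos θ = 117 × 9.8 × cos 23° = 1055 N.
Along the slope the weight component is m g sin θ = 448 N; friction must supply exactly this, acting up-slope.
Static friction can supply at most μ_s N = 295.5 N.
|448| exceeds 295.5 N, so the casting slips down-slope; friction is kinetic, f = μ_k N = 0.22×1055 = 232 N.

f ≈ 232 N (up the incline)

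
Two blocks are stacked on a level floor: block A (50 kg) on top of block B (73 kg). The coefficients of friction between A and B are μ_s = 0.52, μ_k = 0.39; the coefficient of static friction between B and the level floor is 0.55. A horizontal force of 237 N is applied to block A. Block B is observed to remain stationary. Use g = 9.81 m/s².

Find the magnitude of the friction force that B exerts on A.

f ≈ 237 N

Between the blocks, N₁ = m_A g = 490.5 N.
So the A–B interface can sustain at most μ_s N₁ = 255.1 N of static friction.
Since P = 237 N ≤ 255.1 N, A does not slip on B; friction on A equals P = 237 N.
By Newton's third law B feels 237 N forward from A. With B stationary, the floor's static friction on B balances it: f₂ = 237 N (well within μ_s(m_A+m_B)g = 663.6 N).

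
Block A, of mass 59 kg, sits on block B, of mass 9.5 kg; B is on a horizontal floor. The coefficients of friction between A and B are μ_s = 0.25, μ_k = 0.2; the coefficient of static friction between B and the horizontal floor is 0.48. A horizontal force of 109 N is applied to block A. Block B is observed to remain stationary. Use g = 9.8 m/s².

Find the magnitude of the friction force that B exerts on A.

f ≈ 109 N

Normal force at the A–B interface: N₁ = m_A g = 578.2 N.
So the A–B interface can sustain at most μ_s N₁ = 144.6 N of static friction.
P = 109 N is within that limit, so A and B move together (both at rest); the A–B friction is simply f₁ = P = 109 N.
B experiences an equal 109 N forward from A (third law). B is in equilibrium, so the floor supplies f₂ = 109 N of static friction (limit μ_s(m_A+m_B)g = 322.2 N, not exceeded).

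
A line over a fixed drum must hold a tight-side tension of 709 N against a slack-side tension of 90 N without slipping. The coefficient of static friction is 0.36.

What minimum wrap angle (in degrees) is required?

T₂/T₁ = e^{μβ} → β = ln(T₂/T₁)/μ.
β = ln(709/90)/0.36 = 2.064/0.36 = 5.733 rad.
In degrees: β = 5.733 × 180/π = 329°.

β_min ≈ 329°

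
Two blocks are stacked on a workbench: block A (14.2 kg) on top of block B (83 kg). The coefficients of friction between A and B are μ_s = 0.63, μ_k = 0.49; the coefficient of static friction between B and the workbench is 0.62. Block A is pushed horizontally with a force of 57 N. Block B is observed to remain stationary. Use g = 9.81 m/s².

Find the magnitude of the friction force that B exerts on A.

f ≈ 57 N

Between the blocks, N₁ = m_A g = 139.3 N.
Maximum static friction on A from B: μ_s N₁ = 0.63×139.3 = 87.76 N.
Since P = 57 N ≤ 87.76 N, A does not slip on B; friction on A equals P = 57 N.
B experiences an equal 57 N forward from A (third law). B is in equilibrium, so the floor supplies f₂ = 57 N of static friction (limit μ_s(m_A+m_B)g = 591.2 N, not exceeded).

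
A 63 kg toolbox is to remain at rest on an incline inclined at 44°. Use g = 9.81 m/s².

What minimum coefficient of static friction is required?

At the slip threshold m g sin θ = μ_s m g cos θ, so μ_s,min = tan θ.
μ_s,min = tan 44° = 0.966.

μ_s,min ≈ 0.966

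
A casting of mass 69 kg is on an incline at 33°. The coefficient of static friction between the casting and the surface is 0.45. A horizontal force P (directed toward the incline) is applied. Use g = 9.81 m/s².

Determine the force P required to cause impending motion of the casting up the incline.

P ≈ 1050 N

At impending motion up the slope, friction acts down-slope at its limit: f = μ_s N.
Perpendicular to the incline: N = m g cos θ + P sin θ.
Along the incline: P cos θ = m g sin θ + μ_s N = m g sin θ + μ_s (m g cos θ + P sin θ).
Solving, P (cos θ − μ_s sin θ) = m g (sin θ + μ_s cos θ), so P = 69×9.81×(sin 33° + 0.45 cos 33°)/(cos 33° − 0.45 sin 33°) = 677×0.922/0.5936 = 1050 N.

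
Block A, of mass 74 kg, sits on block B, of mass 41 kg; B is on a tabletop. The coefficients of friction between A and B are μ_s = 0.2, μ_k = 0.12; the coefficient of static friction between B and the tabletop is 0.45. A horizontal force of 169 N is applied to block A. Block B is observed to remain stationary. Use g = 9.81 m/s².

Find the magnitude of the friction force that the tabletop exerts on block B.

f ≈ 87.1 N

Normal force at the A–B interface: N₁ = m_A g = 725.9 N.
Maximum static friction on A from B: μ_s N₁ = 0.2×725.9 = 145.2 N.
P = 169 N exceeds that limit, so A slips over B and the interface friction becomes kinetic: f₁ = μ_k N₁ = 0.12×725.9 = 87.1 N.
By Newton's third law B feels 87.1 N forward from A. With B stationary, the floor's static friction on B balances it: f₂ = 87.1 N (well within μ_s(m_A+m_B)g = 507.7 N).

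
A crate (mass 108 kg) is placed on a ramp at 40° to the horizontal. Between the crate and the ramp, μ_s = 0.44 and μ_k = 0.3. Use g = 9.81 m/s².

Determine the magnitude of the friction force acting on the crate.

The normal reaction is N = m g cos θ = 811.6 N.
Along the slope the weight component is m g sin θ = 681 N; friction must supply exactly this, acting up-slope.
Maximum static friction available: μ_s N = 0.44 × 811.6 = 357.1 N.
Since |681| > 357.1 N, static friction cannot hold it; the crate slides down the incline and kinetic friction applies: f = μ_k N = 0.3 × 811.6 = 243 N.

f ≈ 243 N (up the incline)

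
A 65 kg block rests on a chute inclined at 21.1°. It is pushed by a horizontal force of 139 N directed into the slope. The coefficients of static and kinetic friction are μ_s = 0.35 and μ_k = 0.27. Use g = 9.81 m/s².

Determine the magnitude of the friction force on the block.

f ≈ 99.9 N (up the incline)

Resolve perpendicular to the incline: N = m g cos θ + P sin θ = 65×9.81×cos 21.1° + 139×sin 21.1° = 644.9 N.
Parallel to the incline: P cos θ − m g sin θ = 129.7 − 229.6 = -99.87 N; the friction needed to balance this is 99.87 N acting up the slope.
Maximum static friction: μ_s N = 0.35 × 644.9 = 225.7 N.
Since 99.87 N is within the 225.7 N limit, the block stays put and friction is exactly 99.9 N.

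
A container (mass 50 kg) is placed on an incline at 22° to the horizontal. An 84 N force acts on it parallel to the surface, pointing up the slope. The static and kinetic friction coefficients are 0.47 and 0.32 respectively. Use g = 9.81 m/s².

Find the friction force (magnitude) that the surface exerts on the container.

Perpendicular to the surface, N = m g cos θ = 50·9.81·cos 22° = 454.8 N.
Parallel to the incline, ΣF = 0 gives f = m g sin θ − P = 183.7 − 84 = 99.74 N (up-slope positive).
Static friction can supply at most μ_s N = 213.7 N.
Since |99.74| ≤ 213.7 N, the container remains in static equilibrium and friction takes exactly the required value.

f ≈ 99.7 N (up the incline)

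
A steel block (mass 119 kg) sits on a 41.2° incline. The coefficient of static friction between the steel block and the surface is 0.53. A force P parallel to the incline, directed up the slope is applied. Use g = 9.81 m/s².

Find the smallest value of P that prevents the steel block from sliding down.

The steel block tends to slide down (tan θ > μ_s), so at the point of impending slip friction acts up-slope at its limit: f = μ_s N.
P is parallel to the surface, so N = m g cos θ = 878 N.
Along the incline: P + μ_s N = m g sin θ, so P = 769 − 0.53×878 = 303 N.

P_min ≈ 303 N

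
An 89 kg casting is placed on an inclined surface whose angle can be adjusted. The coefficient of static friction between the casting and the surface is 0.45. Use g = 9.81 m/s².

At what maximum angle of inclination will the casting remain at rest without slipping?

At the slip threshold, m g sin θ = μ_s · m g cos θ, so tan θ = μ_s.
θ_max = arctan(0.45) = 24.2°.

θ_max ≈ 24.2°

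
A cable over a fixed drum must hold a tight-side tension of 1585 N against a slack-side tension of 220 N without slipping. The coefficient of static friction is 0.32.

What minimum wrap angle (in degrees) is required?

β_min ≈ 354°

T₂/T₁ = e^{μβ} → β = ln(T₂/T₁)/μ.
β = ln(1585/220)/0.32 = 1.975/0.32 = 6.171 rad.
In degrees: β = 6.171 × 180/π = 354°.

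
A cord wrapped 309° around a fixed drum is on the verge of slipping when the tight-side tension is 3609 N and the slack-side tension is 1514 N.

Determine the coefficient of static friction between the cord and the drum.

μ ≈ 0.161

T₂/T₁ = e^{μβ} → μ = ln(T₂/T₁)/β.
β = 309° = 5.393 rad.
μ = ln(3609/1514)/5.393 = ln(2.384)/5.393 = 0.161.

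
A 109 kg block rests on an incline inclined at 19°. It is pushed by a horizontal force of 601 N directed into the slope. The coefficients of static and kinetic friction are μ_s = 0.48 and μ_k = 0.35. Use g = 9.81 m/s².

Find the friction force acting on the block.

f ≈ 220 N (down the incline)

Resolve perpendicular to the incline: N = m g cos θ + P sin θ = 109×9.81×cos 19° + 601×sin 19° = 1207 N.
Parallel to the incline: P cos θ − m g sin θ = 568.3 − 348.1 = 220.1 N; the friction needed to balance this is 220.1 N acting down the slope.
Maximum static friction: μ_s N = 0.48 × 1207 = 579.2 N.
|f_req| = 220.1 ≤ 579.2 N → the block is in equilibrium; friction equals the required value.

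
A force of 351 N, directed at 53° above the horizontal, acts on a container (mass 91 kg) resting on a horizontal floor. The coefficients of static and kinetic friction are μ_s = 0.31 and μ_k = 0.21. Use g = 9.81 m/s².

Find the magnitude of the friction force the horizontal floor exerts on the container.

N = m g − P sin α = 892.7 − 351×sin 53° = 612.4 N.
Horizontally, friction must balance P cos α = 211.2 N.
The static-friction limit is μ_s N = 189.8 N.
211.2 > 189.8 N → the container slides; f = μ_k N = 0.21×612.4 = 129 N.

f ≈ 129 N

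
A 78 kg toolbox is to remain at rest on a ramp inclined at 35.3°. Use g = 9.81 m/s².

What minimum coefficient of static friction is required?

At the slip threshold m g sin θ = μ_s m g cos θ, so μ_s,min = tan θ.
μ_s,min = tan 35.3° = 0.708.

μ_s,min ≈ 0.708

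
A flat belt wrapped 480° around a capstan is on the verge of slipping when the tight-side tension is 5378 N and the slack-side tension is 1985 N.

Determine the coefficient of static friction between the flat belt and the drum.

T₂/T₁ = e^{μβ} → μ = ln(T₂/T₁)/β.
β = 480° = 8.378 rad.
μ = ln(5378/1985)/8.378 = ln(2.709)/8.378 = 0.119.

μ ≈ 0.119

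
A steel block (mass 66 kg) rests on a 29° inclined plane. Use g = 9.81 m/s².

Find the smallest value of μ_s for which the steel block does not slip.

μ_s,min ≈ 0.554

At the slip threshold m g sin θ = μ_s m g cos θ, so μ_s,min = tan θ.
μ_s,min = tan 29° = 0.554.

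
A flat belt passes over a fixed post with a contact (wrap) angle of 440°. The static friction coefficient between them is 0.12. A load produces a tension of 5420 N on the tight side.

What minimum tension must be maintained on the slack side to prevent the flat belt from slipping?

T_min ≈ 2160 N

Capstan equation at impending slip: T_tight/T_slack = e^{μβ}.
β = 440° = 7.679 rad; e^{μβ} = e^{0.12×7.679} = 2.513.
T_slack = T_tight / e^{μβ} = 5420 / 2.513 = 2160 N.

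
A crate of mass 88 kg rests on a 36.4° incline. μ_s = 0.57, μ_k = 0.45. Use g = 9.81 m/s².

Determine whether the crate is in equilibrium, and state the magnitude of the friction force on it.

f ≈ 313 N

N = m g cos θ = 695 N.
Down-slope weight component: m g sin θ = 512 N.
μ_s N = 396 N.
512 > 396 N, so it slides; kinetic friction f = μ_k N = 0.45×695 = 313 N.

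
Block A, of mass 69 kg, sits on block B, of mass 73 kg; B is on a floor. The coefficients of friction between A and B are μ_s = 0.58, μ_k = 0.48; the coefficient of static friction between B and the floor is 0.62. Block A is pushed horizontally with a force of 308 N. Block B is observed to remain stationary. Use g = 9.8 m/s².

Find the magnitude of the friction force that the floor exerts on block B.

The normal force B exerts on A is simply A's weight, N₁ = 676.2 N.
So the A–B interface can sustain at most μ_s N₁ = 392.2 N of static friction.
Since P = 308 N ≤ 392.2 N, A does not slip on B; friction on A equals P = 308 N.
B experiences an equal 308 N forward from A (third law). B is in equilibrium, so the floor supplies f₂ = 308 N of static friction (limit μ_s(m_A+m_B)g = 862.8 N, not exceeded).

f ≈ 308 N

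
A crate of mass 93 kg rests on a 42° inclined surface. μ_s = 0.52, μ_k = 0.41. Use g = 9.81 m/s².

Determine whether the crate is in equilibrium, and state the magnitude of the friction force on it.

N = m g cos θ = 678 N.
Down-slope weight component: m g sin θ = 610 N.
μ_s N = 353 N.
610 > 353 N, so it slides; kinetic friction f = μ_k N = 0.41×678 = 278 N.

f ≈ 278 N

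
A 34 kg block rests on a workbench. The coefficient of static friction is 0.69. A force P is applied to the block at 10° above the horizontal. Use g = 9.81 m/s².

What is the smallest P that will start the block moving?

N = m g − P sin α (the pull lifts the block).
At impending slip, P cos α = μ_s N = μ_s (m g − P sin α).
Solving: P (cos α + μ_s sin α) = μ_s m g → P = 0.69×334/(cos 10° + 0.69 sin 10°) = 230/1.105 = 208 N.

P ≈ 208 N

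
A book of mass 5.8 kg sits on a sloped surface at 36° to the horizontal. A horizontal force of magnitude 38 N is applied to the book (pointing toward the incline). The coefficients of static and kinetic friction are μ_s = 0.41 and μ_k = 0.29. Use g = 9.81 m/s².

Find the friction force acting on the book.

The horizontal push has a component P sin θ into the surface, so N = m g cos θ + P sin θ = 46.03 + 22.34 = 68.37 N.
Parallel to the incline: P cos θ − m g sin θ = 30.74 − 33.44 = -2.701 N; the friction needed to balance this is 2.701 N acting up the slope.
The limit of static friction is μ_s N = 28.03 N.
|f_req| = 2.701 ≤ 28.03 N → the book is in equilibrium; friction equals the required value.

f ≈ 2.7 N (up the incline)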